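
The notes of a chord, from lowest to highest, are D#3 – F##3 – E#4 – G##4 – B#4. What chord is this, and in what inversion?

The distinct note names are D#, F##, E#, G##, B#. Stacked in thirds they read E#–G##–B#–D#–F##, which is a dominant ninth chord on E#.
With the seventh (D#) in the bass, the chord is in third inversion.

E# dominant ninth, third inversion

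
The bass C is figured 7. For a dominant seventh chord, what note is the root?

C

The figures 7 mean the root of the chord is in the bass. If C is the root of a dominant seventh chord, the root is C (chord tones C–E–G–Bb).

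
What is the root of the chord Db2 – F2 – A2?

Reordering Db, F, A into stacked thirds gives Db–F–A; the bottom of that stack, Db, is the root.

Db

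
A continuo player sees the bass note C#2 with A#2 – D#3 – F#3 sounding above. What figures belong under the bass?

4/2

The notes C#, A#, D#, F# stack in thirds as D#–F#–A#–C# — a D# minor seventh chord. The bass C# is the seventh, so this is third inversion: figured 4/2.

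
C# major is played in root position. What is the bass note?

C#

C# major is C#–E#–G#. Root position places the root in the bass: C#.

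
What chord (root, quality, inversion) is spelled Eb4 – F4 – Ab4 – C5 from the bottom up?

F minor seventh, third inversion

The distinct note names are Eb, F, Ab, C. Stacked in thirds they read F–Ab–C–Eb, which is a minor seventh chord on F.
Eb is the seventh of F minor seventh; seventh in the bass means third inversion (figured bass 4/2).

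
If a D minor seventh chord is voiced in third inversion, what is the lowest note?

D minor seventh is D–F–A–C. Third inversion places the seventh in the bass: C.

C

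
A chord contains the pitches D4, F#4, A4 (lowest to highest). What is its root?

D

D, F#, A are the tones of a D major triad (D–F#–A), making D the root.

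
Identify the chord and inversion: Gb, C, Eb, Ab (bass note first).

The distinct note names are Gb, C, Eb, Ab. Stacked in thirds they read Ab–C–Eb–Gb, which is a dominant seventh chord on Ab.
Gb is the seventh of Ab dominant seventh; seventh in the bass means third inversion (figured bass 4/2).

Ab dominant seventh, third inversion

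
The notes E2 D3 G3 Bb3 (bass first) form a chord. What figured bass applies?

The notes E, D, G, Bb stack in thirds as E–G–Bb–D — an E half-diminished seventh chord. The bass E is the root, so this is root position: figured 7.

7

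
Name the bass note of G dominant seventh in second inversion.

D

The fifth of G dominant seventh (G–B–D–F) is D; that is the bass in second inversion.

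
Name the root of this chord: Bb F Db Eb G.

Eb

The distinct letter names are Bb, F, Db, Eb, G. Arranged as a stack of thirds they read Eb–G–Bb–Db–F, so Eb is the root (an Eb dominant ninth chord).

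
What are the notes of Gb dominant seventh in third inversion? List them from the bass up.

Fb, Gb, Bb, Db

The chord tones are Gb–Bb–Db–Fb. With the seventh (Fb) lowest for third inversion: Fb, Gb, Bb, Db.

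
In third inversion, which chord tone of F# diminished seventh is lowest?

Eb

The seventh of F# diminished seventh (F#–A–C–Eb) is Eb; that is the bass in third inversion.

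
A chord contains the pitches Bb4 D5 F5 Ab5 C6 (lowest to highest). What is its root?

Bb

Bb, D, F, Ab, C are the tones of a Bb dominant ninth chord (Bb–D–F–Ab–C), making Bb the root.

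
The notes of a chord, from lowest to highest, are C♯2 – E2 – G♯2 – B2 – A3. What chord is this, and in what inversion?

A major ninth, first inversion

The pitch classes C#, E, G#, B, A arrange in thirds as A–C#–E–G#–B: an A major ninth chord.
C# is the third of A major ninth; third in the bass means first inversion.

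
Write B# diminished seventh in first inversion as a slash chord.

B#dim7/D#

First inversion of B# diminished seventh has the third (D#) in the bass. As a slash chord: B#dim7/D#.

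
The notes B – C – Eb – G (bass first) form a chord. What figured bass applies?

The notes B, C, Eb, G stack in thirds as C–Eb–G–B — a C minor-major seventh chord. The bass B is the seventh, so this is third inversion: figured 4/2.

4/2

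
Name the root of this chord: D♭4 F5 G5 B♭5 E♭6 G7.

Eb

Reordering Db, F, G, Bb, Eb into stacked thirds gives Eb–G–Bb–Db–F; the bottom of that stack, Eb, is the root.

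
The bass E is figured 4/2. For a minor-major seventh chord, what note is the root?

F

The figures 4/2 mean the seventh of the chord is in the bass. If E is the seventh of a minor-major seventh chord, the root is F (chord tones F–Ab–C–E).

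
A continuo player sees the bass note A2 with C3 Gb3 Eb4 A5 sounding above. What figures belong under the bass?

The notes A, C, Gb, Eb stack in thirds as A–C–Eb–Gb — an A diminished seventh chord. The bass A is the root, so this is root position: figured 7.

7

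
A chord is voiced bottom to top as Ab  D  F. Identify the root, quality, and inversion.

D diminished, second inversion

The pitch classes Ab, D, F arrange in thirds as D–F–Ab: a D diminished triad.
With the fifth (Ab) in the bass, the chord is in second inversion (figured bass 6/4).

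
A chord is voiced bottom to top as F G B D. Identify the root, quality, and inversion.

G dominant seventh, third inversion

Reducing to letter names: F, G, B, D. These stack in thirds as G–B–D–F — a G dominant seventh chord.
F is the seventh of G dominant seventh; seventh in the bass means third inversion (figured bass 4/2).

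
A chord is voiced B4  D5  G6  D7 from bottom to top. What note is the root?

The distinct letter names are B, D, G. Arranged as a stack of thirds they read G–B–D, so G is the root (a G major triad).

G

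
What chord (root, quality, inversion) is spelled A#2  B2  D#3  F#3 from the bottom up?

The distinct note names are A#, B, D#, F#. Stacked in thirds they read B–D#–F#–A#, which is a major seventh chord on B.
With the seventh (A#) in the bass, the chord is in third inversion (figured bass 4/2).

B major seventh, third inversion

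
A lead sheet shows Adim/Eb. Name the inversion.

Adim/Eb means A diminished with Eb in the bass. Eb is the fifth of A diminished (A–C–Eb), so this is second inversion.

second inversion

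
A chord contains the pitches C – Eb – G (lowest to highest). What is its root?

Reordering C, Eb, G into stacked thirds gives C–Eb–G; the bottom of that stack, C, is the root.

C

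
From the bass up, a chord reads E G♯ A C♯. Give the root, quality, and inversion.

A major seventh, second inversion

Reducing to letter names: E, G#, A, C#. These stack in thirds as A–C#–E–G# — an A major seventh chord.
With the fifth (E) in the bass, the chord is in second inversion (figured bass 4/3).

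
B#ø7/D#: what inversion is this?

B#ø7/D# means B# half-diminished seventh with D# in the bass. D# is the third of B# half-diminished seventh (B#–D#–F#–A#), so this is first inversion.

first inversion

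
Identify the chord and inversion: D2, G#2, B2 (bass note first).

The distinct note names are D, G#, B. Stacked in thirds they read G#–B–D, which is a diminished triad on G#.
The lowest note is D, the fifth of the chord, so this is second inversion (figured bass 6/4).

G# diminished, second inversion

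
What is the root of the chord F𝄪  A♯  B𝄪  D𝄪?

The distinct letter names are F##, A#, B##, D##. Arranged as a stack of thirds they read B##–D##–F##–A#, so B## is the root (a B## diminished seventh chord).

B##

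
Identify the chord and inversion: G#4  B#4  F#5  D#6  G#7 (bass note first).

Reducing to letter names: G#, B#, F#, D#. These stack in thirds as G#–B#–D#–F# — a G# dominant seventh chord.
The lowest note is G#, the root of the chord, so this is root position (figured bass 7).

G# dominant seventh, root position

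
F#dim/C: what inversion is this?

second inversion

F#dim/C means F# diminished with C in the bass. C is the fifth of F# diminished (F#–A–C), so this is second inversion.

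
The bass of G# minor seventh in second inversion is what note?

D#

The fifth of G# minor seventh (G#–B–D#–F#) is D#; that is the bass in second inversion.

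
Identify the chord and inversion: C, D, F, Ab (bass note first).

The pitch classes C, D, F, Ab arrange in thirds as D–F–Ab–C: a D half-diminished seventh chord.
With the seventh (C) in the bass, the chord is in third inversion (figured bass 4/2).

D half-diminished seventh, third inversion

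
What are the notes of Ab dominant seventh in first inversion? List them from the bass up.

Spelling Ab dominant seventh: Ab–C–Eb–Gb. In first inversion the third is bass, giving C, Eb, Gb, Ab from the bottom.

C, Eb, Gb, Ab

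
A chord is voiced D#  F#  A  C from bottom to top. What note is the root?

D#

D#, F#, A, C are the tones of a D# diminished seventh chord (D#–F#–A–C), making D# the root.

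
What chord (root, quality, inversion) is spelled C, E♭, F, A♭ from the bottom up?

Reducing to letter names: C, Eb, F, Ab. These stack in thirds as F–Ab–C–Eb — an F minor seventh chord.
C is the fifth of F minor seventh; fifth in the bass means second inversion (figured bass 4/3).

F minor seventh, second inversion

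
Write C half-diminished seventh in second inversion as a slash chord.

Cø7/Gb

Second inversion of C half-diminished seventh has the fifth (Gb) in the bass. As a slash chord: Cø7/Gb.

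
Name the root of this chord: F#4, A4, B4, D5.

Reordering F#, A, B, D into stacked thirds gives B–D–F#–A; the bottom of that stack, B, is the root.

B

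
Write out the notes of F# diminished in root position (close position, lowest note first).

F#, A, C

Spelling F# diminished: F#–A–C. In root position the root is bass, giving F#, A, C from the bottom.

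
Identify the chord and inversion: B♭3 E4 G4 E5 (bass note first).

The pitch classes Bb, E, G arrange in thirds as E–G–Bb: an E diminished triad.
Bb is the fifth of E diminished; fifth in the bass means second inversion (figured bass 6/4).

E diminished, second inversion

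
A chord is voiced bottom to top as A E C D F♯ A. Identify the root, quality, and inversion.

The distinct note names are A, E, C, D, F#. Stacked in thirds they read D–F#–A–C–E, which is a dominant ninth chord on D.
The lowest note is A, the fifth of the chord, so this is second inversion.

D dominant ninth, second inversion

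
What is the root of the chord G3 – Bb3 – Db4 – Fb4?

G

The distinct letter names are G, Bb, Db, Fb. Arranged as a stack of thirds they read G–Bb–Db–Fb, so G is the root (a G diminished seventh chord).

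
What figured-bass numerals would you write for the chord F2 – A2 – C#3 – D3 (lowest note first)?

6/5

The notes F, A, C#, D stack in thirds as D–F–A–C# — a D minor-major seventh chord. The bass F is the third, so this is first inversion: figured 6/5.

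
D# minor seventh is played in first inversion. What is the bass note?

In first inversion the third is lowest. For D# minor seventh (D#–F#–A#–C#) that is F#.

F#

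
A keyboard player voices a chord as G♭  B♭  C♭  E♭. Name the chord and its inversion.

The pitch classes Gb, Bb, Cb, Eb arrange in thirds as Cb–Eb–Gb–Bb: a Cb major seventh chord.
With the fifth (Gb) in the bass, the chord is in second inversion (figured bass 4/3).

Cb major seventh, second inversion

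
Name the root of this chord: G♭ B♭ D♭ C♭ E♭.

Cb

The distinct letter names are Gb, Bb, Db, Cb, Eb. Arranged as a stack of thirds they read Cb–Eb–Gb–Bb–Db, so Cb is the root (a Cb major ninth chord).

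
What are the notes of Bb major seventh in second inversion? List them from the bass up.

F, A, Bb, D

The chord tones are Bb–D–F–A. With the fifth (F) lowest for second inversion: F, A, Bb, D.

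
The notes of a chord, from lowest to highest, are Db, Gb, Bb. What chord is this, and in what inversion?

The distinct note names are Db, Gb, Bb. Stacked in thirds they read Gb–Bb–Db, which is a major triad on Gb.
The lowest note is Db, the fifth of the chord, so this is second inversion (figured bass 6/4).

Gb major, second inversion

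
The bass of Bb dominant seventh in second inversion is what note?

In second inversion the fifth is lowest. For Bb dominant seventh (Bb–D–F–Ab) that is F.

F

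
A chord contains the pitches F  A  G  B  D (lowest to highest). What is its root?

G

The distinct letter names are F, A, G, B, D. Arranged as a stack of thirds they read G–B–D–F–A, so G is the root (a G dominant ninth chord).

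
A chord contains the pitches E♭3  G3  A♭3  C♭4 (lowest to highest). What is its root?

Eb, G, Ab, Cb are the tones of an Ab minor-major seventh chord (Ab–Cb–Eb–G), making Ab the root.

Ab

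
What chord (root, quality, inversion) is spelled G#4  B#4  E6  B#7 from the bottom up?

E augmented, first inversion

The distinct note names are G#, B#, E. Stacked in thirds they read E–G#–B#, which is an augmented triad on E.
The lowest note is G#, the third of the chord, so this is first inversion (figured bass 6).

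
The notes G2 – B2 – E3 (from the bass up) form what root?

E

Reordering G, B, E into stacked thirds gives E–G–B; the bottom of that stack, E, is the root.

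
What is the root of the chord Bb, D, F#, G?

G

Reordering Bb, D, F#, G into stacked thirds gives G–Bb–D–F#; the bottom of that stack, G, is the root.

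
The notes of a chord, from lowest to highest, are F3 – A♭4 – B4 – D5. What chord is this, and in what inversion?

B diminished seventh, second inversion

Reducing to letter names: F, Ab, B, D. These stack in thirds as B–D–F–Ab — a B diminished seventh chord.
The lowest note is F, the fifth of the chord, so this is second inversion (figured bass 4/3).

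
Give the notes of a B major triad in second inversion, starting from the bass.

F#, B, D#

Spelling B major: B–D#–F#. In second inversion the fifth is bass, giving F#, B, D# from the bottom.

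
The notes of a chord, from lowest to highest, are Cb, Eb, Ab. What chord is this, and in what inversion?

Reducing to letter names: Cb, Eb, Ab. These stack in thirds as Ab–Cb–Eb — an Ab minor triad.
With the third (Cb) in the bass, the chord is in first inversion (figured bass 6).

Ab minor, first inversion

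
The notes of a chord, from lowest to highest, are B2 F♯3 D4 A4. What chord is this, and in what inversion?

B minor seventh, root position

The distinct note names are B, F#, D, A. Stacked in thirds they read B–D–F#–A, which is a minor seventh chord on B.
With the root (B) in the bass, the chord is in root position (figured bass 7).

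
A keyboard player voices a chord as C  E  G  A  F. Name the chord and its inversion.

F major ninth, second inversion

The distinct note names are C, E, G, A, F. Stacked in thirds they read F–A–C–E–G, which is a major ninth chord on F.
C is the fifth of F major ninth; fifth in the bass means second inversion.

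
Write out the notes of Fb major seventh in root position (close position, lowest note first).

Fb, Ab, Cb, Eb

Fb major seventh is Fb–Ab–Cb–Eb. Root position puts the root (Fb) in the bass, with the remaining tones above: Fb, Ab, Cb, Eb.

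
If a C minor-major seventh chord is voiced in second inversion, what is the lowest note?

G

In second inversion the fifth is lowest. For C minor-major seventh (C–Eb–G–B) that is G.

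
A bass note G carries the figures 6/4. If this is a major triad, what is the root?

C

The figures 6/4 mean the fifth of the chord is in the bass. If G is the fifth of a major triad, the root is C (chord tones C–E–G).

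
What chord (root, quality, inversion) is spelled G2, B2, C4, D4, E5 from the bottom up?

C major ninth, second inversion

The distinct note names are G, B, C, D, E. Stacked in thirds they read C–E–G–B–D, which is a major ninth chord on C.
With the fifth (G) in the bass, the chord is in second inversion.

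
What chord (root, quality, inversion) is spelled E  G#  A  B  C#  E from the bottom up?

A major ninth, second inversion

Reducing to letter names: E, G#, A, B, C#. These stack in thirds as A–C#–E–G#–B — an A major ninth chord.
With the fifth (E) in the bass, the chord is in second inversion.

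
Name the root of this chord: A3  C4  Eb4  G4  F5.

F

Reordering A, C, Eb, G, F into stacked thirds gives F–A–C–Eb–G; the bottom of that stack, F, is the root.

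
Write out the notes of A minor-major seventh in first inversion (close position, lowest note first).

The chord tones are A–C–E–G#. With the third (C) lowest for first inversion: C, E, G#, A.

C, E, G#, A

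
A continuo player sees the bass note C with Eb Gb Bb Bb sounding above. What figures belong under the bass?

7

The notes C, Eb, Gb, Bb stack in thirds as C–Eb–Gb–Bb — a C half-diminished seventh chord. The bass C is the root, so this is root position: figured 7.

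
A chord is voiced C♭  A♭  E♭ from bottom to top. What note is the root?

Ab

The distinct letter names are Cb, Ab, Eb. Arranged as a stack of thirds they read Ab–Cb–Eb, so Ab is the root (an Ab minor triad).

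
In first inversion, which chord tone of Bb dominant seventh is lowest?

Bb dominant seventh is Bb–D–F–Ab. First inversion places the third in the bass: D.

D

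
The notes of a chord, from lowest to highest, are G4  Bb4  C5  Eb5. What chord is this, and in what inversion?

C minor seventh, second inversion

The pitch classes G, Bb, C, Eb arrange in thirds as C–Eb–G–Bb: a C minor seventh chord.
G is the fifth of C minor seventh; fifth in the bass means second inversion (figured bass 4/3).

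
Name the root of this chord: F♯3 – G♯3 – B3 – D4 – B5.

G#

The distinct letter names are F#, G#, B, D. Arranged as a stack of thirds they read G#–B–D–F#, so G# is the root (a G# half-diminished seventh chord).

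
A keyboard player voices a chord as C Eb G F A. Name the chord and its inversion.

The pitch classes C, Eb, G, F, A arrange in thirds as F–A–C–Eb–G: an F dominant ninth chord.
C is the fifth of F dominant ninth; fifth in the bass means second inversion.

F dominant ninth, second inversion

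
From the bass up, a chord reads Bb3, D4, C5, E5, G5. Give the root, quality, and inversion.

Reducing to letter names: Bb, D, C, E, G. These stack in thirds as C–E–G–Bb–D — a C dominant ninth chord.
Bb is the seventh of C dominant ninth; seventh in the bass means third inversion.

C dominant ninth, third inversion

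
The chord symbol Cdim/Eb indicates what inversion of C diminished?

first inversion

Cdim/Eb means C diminished with Eb in the bass. Eb is the third of C diminished (C–Eb–Gb), so this is first inversion.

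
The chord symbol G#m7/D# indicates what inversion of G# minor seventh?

second inversion

G#m7/D# means G# minor seventh with D# in the bass. D# is the fifth of G# minor seventh (G#–B–D#–F#), so this is second inversion.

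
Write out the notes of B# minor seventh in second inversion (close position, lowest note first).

B# minor seventh is B#–D#–F##–A#. Second inversion puts the fifth (F##) in the bass, with the remaining tones above: F##, A#, B#, D#.

F##, A#, B#, D#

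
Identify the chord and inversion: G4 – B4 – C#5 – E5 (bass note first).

C# half-diminished seventh, second inversion

Reducing to letter names: G, B, C#, E. These stack in thirds as C#–E–G–B — a C# half-diminished seventh chord.
The lowest note is G, the fifth of the chord, so this is second inversion (figured bass 4/3).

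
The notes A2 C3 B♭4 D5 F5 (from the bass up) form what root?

The distinct letter names are A, C, Bb, D, F. Arranged as a stack of thirds they read Bb–D–F–A–C, so Bb is the root (a Bb major ninth chord).

Bb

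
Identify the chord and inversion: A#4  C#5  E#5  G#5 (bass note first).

The pitch classes A#, C#, E#, G# arrange in thirds as A#–C#–E#–G#: an A# minor seventh chord.
The lowest note is A#, the root of the chord, so this is root position (figured bass 7).

A# minor seventh, root position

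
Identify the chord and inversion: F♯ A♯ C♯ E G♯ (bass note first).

The pitch classes F#, A#, C#, E, G# arrange in thirds as F#–A#–C#–E–G#: an F# dominant ninth chord.
The lowest note is F#, the root of the chord, so this is root position.

F# dominant ninth, root position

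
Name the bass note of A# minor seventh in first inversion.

C#

In first inversion the third is lowest. For A# minor seventh (A#–C#–E#–G#) that is C#.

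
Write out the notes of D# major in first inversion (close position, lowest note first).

Spelling D# major: D#–F##–A#. In first inversion the third is bass, giving F##, A#, D# from the bottom.

F##, A#, D#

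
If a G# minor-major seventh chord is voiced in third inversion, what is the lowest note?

The seventh of G# minor-major seventh (G#–B–D#–F##) is F##; that is the bass in third inversion.

F##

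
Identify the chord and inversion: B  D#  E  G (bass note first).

E minor-major seventh, second inversion

The distinct note names are B, D#, E, G. Stacked in thirds they read E–G–B–D#, which is a minor-major seventh chord on E.
With the fifth (B) in the bass, the chord is in second inversion (figured bass 4/3).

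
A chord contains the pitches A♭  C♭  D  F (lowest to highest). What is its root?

D

Reordering Ab, Cb, D, F into stacked thirds gives D–F–Ab–Cb; the bottom of that stack, D, is the root.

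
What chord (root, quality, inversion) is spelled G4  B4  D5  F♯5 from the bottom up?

The distinct note names are G, B, D, F#. Stacked in thirds they read G–B–D–F#, which is a major seventh chord on G.
The lowest note is G, the root of the chord, so this is root position (figured bass 7).

G major seventh, root position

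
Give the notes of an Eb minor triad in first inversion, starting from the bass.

Gb, Bb, Eb

The chord tones are Eb–Gb–Bb. With the third (Gb) lowest for first inversion: Gb, Bb, Eb.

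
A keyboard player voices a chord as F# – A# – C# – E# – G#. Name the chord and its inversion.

The distinct note names are F#, A#, C#, E#, G#. Stacked in thirds they read F#–A#–C#–E#–G#, which is a major ninth chord on F#.
The lowest note is F#, the root of the chord, so this is root position.

F# major ninth, root position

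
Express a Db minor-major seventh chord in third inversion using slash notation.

Third inversion of Db minor-major seventh has the seventh (C) in the bass. As a slash chord: Dbm(maj7)/C.

Dbm(maj7)/C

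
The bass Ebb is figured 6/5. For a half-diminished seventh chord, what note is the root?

Cb

The figures 6/5 mean the third of the chord is in the bass. If Ebb is the third of a half-diminished seventh chord, the root is Cb (chord tones Cb–Ebb–Gbb–Bbb).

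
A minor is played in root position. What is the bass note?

The root of A minor (A–C–E) is A; that is the bass in root position.

A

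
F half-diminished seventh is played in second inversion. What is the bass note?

F half-diminished seventh is F–Ab–Cb–Eb. Second inversion places the fifth in the bass: Cb.

Cb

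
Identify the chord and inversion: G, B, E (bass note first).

E minor, first inversion

The distinct note names are G, B, E. Stacked in thirds they read E–G–B, which is a minor triad on E.
G is the third of E minor; third in the bass means first inversion (figured bass 6).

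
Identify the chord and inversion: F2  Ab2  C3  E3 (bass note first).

The distinct note names are F, Ab, C, E. Stacked in thirds they read F–Ab–C–E, which is a minor-major seventh chord on F.
F is the root of F minor-major seventh; root in the bass means root position (figured bass 7).

F minor-major seventh, root position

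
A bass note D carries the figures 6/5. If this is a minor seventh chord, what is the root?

The figures 6/5 mean the third of the chord is in the bass. If D is the third of a minor seventh chord, the root is B (chord tones B–D–F#–A).

B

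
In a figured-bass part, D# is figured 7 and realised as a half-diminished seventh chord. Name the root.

D#

The figures 7 mean the root of the chord is in the bass. If D# is the root of a half-diminished seventh chord, the root is D# (chord tones D#–F#–A–C#).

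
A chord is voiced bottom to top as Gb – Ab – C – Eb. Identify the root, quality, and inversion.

The pitch classes Gb, Ab, C, Eb arrange in thirds as Ab–C–Eb–Gb: an Ab dominant seventh chord.
Gb is the seventh of Ab dominant seventh; seventh in the bass means third inversion (figured bass 4/2).

Ab dominant seventh, third inversion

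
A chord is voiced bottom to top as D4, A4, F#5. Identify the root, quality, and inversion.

The pitch classes D, A, F# arrange in thirds as D–F#–A: a D major triad.
D is the root of D major; root in the bass means root position (figured bass 5/3).

D major, root position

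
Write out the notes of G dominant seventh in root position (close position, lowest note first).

G dominant seventh is G–B–D–F. Root position puts the root (G) in the bass, with the remaining tones above: G, B, D, F.

G, B, D, F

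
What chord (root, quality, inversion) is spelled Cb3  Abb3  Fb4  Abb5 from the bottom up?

The distinct note names are Cb, Abb, Fb. Stacked in thirds they read Fb–Abb–Cb, which is a minor triad on Fb.
With the fifth (Cb) in the bass, the chord is in second inversion (figured bass 6/4).

Fb minor, second inversion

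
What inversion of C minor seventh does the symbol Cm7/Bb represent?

third inversion

Cm7/Bb means C minor seventh with Bb in the bass. Bb is the seventh of C minor seventh (C–Eb–G–Bb), so this is third inversion.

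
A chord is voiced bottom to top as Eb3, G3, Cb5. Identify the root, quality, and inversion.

Cb augmented, first inversion

The pitch classes Eb, G, Cb arrange in thirds as Cb–Eb–G: a Cb augmented triad.
With the third (Eb) in the bass, the chord is in first inversion (figured bass 6).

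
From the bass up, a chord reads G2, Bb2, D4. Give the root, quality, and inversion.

G minor, root position

The distinct note names are G, Bb, D. Stacked in thirds they read G–Bb–D, which is a minor triad on G.
The lowest note is G, the root of the chord, so this is root position (figured bass 5/3).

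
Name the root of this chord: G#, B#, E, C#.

C#

G#, B#, E, C# are the tones of a C# minor-major seventh chord (C#–E–G#–B#), making C# the root.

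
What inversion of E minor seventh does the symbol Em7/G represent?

Em7/G means E minor seventh with G in the bass. G is the third of E minor seventh (E–G–B–D), so this is first inversion.

first inversion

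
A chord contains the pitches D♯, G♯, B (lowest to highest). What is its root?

Reordering D#, G#, B into stacked thirds gives G#–B–D#; the bottom of that stack, G#, is the root.

G#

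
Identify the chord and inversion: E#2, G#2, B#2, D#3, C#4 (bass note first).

Reducing to letter names: E#, G#, B#, D#, C#. These stack in thirds as C#–E#–G#–B#–D# — a C# major ninth chord.
With the third (E#) in the bass, the chord is in first inversion.

C# major ninth, first inversion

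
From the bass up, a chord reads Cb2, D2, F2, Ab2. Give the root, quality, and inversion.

D diminished seventh, third inversion

Reducing to letter names: Cb, D, F, Ab. These stack in thirds as D–F–Ab–Cb — a D diminished seventh chord.
With the seventh (Cb) in the bass, the chord is in third inversion (figured bass 4/2).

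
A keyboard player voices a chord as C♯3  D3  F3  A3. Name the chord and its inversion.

Reducing to letter names: C#, D, F, A. These stack in thirds as D–F–A–C# — a D minor-major seventh chord.
With the seventh (C#) in the bass, the chord is in third inversion (figured bass 4/2).

D minor-major seventh, third inversion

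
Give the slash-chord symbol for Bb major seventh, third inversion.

Third inversion of Bb major seventh has the seventh (A) in the bass. As a slash chord: Bbmaj7/A.

Bbmaj7/A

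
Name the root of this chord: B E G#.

E

The distinct letter names are B, E, G#. Arranged as a stack of thirds they read E–G#–B, so E is the root (an E major triad).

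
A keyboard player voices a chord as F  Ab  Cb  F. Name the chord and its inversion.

F diminished, root position

The distinct note names are F, Ab, Cb. Stacked in thirds they read F–Ab–Cb, which is a diminished triad on F.
F is the root of F diminished; root in the bass means root position (figured bass 5/3).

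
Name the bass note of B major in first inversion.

B major is B–D#–F#. First inversion places the third in the bass: D#.

D#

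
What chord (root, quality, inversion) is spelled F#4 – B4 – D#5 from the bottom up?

Reducing to letter names: F#, B, D#. These stack in thirds as B–D#–F# — a B major triad.
With the fifth (F#) in the bass, the chord is in second inversion (figured bass 6/4).

B major, second inversion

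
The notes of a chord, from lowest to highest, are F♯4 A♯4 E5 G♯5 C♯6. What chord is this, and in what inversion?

F# dominant ninth, root position

The pitch classes F#, A#, E, G#, C# arrange in thirds as F#–A#–C#–E–G#: an F# dominant ninth chord.
The lowest note is F#, the root of the chord, so this is root position.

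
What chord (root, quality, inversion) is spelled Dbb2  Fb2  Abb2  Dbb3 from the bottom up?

Reducing to letter names: Dbb, Fb, Abb. These stack in thirds as Dbb–Fb–Abb — a Dbb major triad.
With the root (Dbb) in the bass, the chord is in root position (figured bass 5/3).

Dbb major, root position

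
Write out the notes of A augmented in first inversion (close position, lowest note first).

C#, E#, A

A augmented is A–C#–E#. First inversion puts the third (C#) in the bass, with the remaining tones above: C#, E#, A.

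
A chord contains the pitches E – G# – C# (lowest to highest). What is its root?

C#

E, G#, C# are the tones of a C# minor triad (C#–E–G#), making C# the root.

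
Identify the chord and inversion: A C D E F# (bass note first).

The pitch classes A, C, D, E, F# arrange in thirds as D–F#–A–C–E: a D dominant ninth chord.
With the fifth (A) in the bass, the chord is in second inversion.

D dominant ninth, second inversion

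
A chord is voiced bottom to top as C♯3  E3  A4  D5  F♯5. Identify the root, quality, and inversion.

The pitch classes C#, E, A, D, F# arrange in thirds as D–F#–A–C#–E: a D major ninth chord.
C# is the seventh of D major ninth; seventh in the bass means third inversion.

D major ninth, third inversion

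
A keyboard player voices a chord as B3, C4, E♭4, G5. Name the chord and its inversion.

Reducing to letter names: B, C, Eb, G. These stack in thirds as C–Eb–G–B — a C minor-major seventh chord.
With the seventh (B) in the bass, the chord is in third inversion (figured bass 4/2).

C minor-major seventh, third inversion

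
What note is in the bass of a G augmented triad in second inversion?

G augmented is G–B–D#. Second inversion places the fifth in the bass: D#.

D#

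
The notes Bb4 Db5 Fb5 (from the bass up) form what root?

Bb

Reordering Bb, Db, Fb into stacked thirds gives Bb–Db–Fb; the bottom of that stack, Bb, is the root.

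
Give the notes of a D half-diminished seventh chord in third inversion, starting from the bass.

C, D, F, Ab

Spelling D half-diminished seventh: D–F–Ab–C. In third inversion the seventh is bass, giving C, D, F, Ab from the bottom.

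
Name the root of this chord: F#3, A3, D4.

F#, A, D are the tones of a D major triad (D–F#–A), making D the root.

D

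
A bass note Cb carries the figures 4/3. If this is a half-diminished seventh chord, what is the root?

The figures 4/3 mean the fifth of the chord is in the bass. If Cb is the fifth of a half-diminished seventh chord, the root is F (chord tones F–Ab–Cb–Eb).

F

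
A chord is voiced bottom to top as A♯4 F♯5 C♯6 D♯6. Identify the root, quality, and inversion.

D# minor seventh, second inversion

The pitch classes A#, F#, C#, D# arrange in thirds as D#–F#–A#–C#: a D# minor seventh chord.
The lowest note is A#, the fifth of the chord, so this is second inversion (figured bass 4/3).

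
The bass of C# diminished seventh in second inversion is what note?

G

C# diminished seventh is C#–E–G–Bb. Second inversion places the fifth in the bass: G.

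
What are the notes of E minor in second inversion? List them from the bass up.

E minor is E–G–B. Second inversion puts the fifth (B) in the bass, with the remaining tones above: B, E, G.

B, E, G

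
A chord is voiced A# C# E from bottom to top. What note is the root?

A#

The distinct letter names are A#, C#, E. Arranged as a stack of thirds they read A#–C#–E, so A# is the root (an A# diminished triad).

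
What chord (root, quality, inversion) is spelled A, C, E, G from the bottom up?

Reducing to letter names: A, C, E, G. These stack in thirds as A–C–E–G — an A minor seventh chord.
A is the root of A minor seventh; root in the bass means root position (figured bass 7).

A minor seventh, root position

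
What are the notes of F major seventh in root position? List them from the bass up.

F major seventh is F–A–C–E. Root position puts the root (F) in the bass, with the remaining tones above: F, A, C, E.

F, A, C, E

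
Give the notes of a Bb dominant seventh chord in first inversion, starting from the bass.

The chord tones are Bb–D–F–Ab. With the third (D) lowest for first inversion: D, F, Ab, Bb.

D, F, Ab, Bb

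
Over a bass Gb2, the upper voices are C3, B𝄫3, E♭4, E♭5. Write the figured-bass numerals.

The notes Gb, C, Bbb, Eb stack in thirds as C–Eb–Gb–Bbb — a C diminished seventh chord. The bass Gb is the fifth, so this is second inversion: figured 4/3.

4/3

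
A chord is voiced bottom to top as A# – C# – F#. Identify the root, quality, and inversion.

F# major, first inversion

The pitch classes A#, C#, F# arrange in thirds as F#–A#–C#: an F# major triad.
With the third (A#) in the bass, the chord is in first inversion (figured bass 6).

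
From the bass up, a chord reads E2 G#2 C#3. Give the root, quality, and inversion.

The distinct note names are E, G#, C#. Stacked in thirds they read C#–E–G#, which is a minor triad on C#.
With the third (E) in the bass, the chord is in first inversion (figured bass 6).

C# minor, first inversion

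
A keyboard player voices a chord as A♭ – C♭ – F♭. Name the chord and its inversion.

The distinct note names are Ab, Cb, Fb. Stacked in thirds they read Fb–Ab–Cb, which is a major triad on Fb.
Ab is the third of Fb major; third in the bass means first inversion (figured bass 6).

Fb major, first inversion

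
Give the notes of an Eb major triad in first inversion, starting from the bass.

G, Bb, Eb

Eb major is Eb–G–Bb. First inversion puts the third (G) in the bass, with the remaining tones above: G, Bb, Eb.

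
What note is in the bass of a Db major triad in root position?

In root position the root is lowest. For Db major (Db–F–Ab) that is Db.

Db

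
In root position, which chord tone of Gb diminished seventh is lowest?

In root position the root is lowest. For Gb diminished seventh (Gb–Bbb–Dbb–Fbb) that is Gb.

Gb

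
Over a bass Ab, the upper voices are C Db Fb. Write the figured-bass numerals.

4/3

The notes Ab, C, Db, Fb stack in thirds as Db–Fb–Ab–C — a Db minor-major seventh chord. The bass Ab is the fifth, so this is second inversion: figured 4/3.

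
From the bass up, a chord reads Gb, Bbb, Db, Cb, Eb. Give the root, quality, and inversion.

The pitch classes Gb, Bbb, Db, Cb, Eb arrange in thirds as Cb–Eb–Gb–Bbb–Db: a Cb dominant ninth chord.
The lowest note is Gb, the fifth of the chord, so this is second inversion.

Cb dominant ninth, second inversion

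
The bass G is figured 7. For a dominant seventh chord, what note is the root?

G

The figures 7 mean the root of the chord is in the bass. If G is the root of a dominant seventh chord, the root is G (chord tones G–B–D–F).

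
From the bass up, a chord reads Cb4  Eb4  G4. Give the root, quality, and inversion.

The pitch classes Cb, Eb, G arrange in thirds as Cb–Eb–G: a Cb augmented triad.
With the root (Cb) in the bass, the chord is in root position (figured bass 5/3).

Cb augmented, root position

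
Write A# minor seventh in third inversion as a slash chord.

A#m7/G#

Third inversion of A# minor seventh has the seventh (G#) in the bass. As a slash chord: A#m7/G#.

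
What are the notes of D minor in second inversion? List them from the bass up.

A, D, F

Spelling D minor: D–F–A. In second inversion the fifth is bass, giving A, D, F from the bottom.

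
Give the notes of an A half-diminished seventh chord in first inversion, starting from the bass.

Spelling A half-diminished seventh: A–C–Eb–G. In first inversion the third is bass, giving C, Eb, G, A from the bottom.

C, Eb, G, A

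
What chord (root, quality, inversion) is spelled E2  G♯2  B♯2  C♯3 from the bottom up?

The distinct note names are E, G#, B#, C#. Stacked in thirds they read C#–E–G#–B#, which is a minor-major seventh chord on C#.
With the third (E) in the bass, the chord is in first inversion (figured bass 6/5).

C# minor-major seventh, first inversion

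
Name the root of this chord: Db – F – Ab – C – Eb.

The distinct letter names are Db, F, Ab, C, Eb. Arranged as a stack of thirds they read Db–F–Ab–C–Eb, so Db is the root (a Db major ninth chord).

Db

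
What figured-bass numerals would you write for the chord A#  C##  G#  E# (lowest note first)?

The notes A#, C##, G#, E# stack in thirds as A#–C##–E#–G# — an A# dominant seventh chord. The bass A# is the root, so this is root position: figured 7.

7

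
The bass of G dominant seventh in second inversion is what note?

D

The fifth of G dominant seventh (G–B–D–F) is D; that is the bass in second inversion.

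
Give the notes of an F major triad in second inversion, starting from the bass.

The chord tones are F–A–C. With the fifth (C) lowest for second inversion: C, F, A.

C, F, A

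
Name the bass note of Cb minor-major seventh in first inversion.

In first inversion the third is lowest. For Cb minor-major seventh (Cb–Ebb–Gb–Bb) that is Ebb.

Ebb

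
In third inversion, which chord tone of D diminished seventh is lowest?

Cb

The seventh of D diminished seventh (D–F–Ab–Cb) is Cb; that is the bass in third inversion.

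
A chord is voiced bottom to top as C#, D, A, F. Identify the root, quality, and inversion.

D minor-major seventh, third inversion

The distinct note names are C#, D, A, F. Stacked in thirds they read D–F–A–C#, which is a minor-major seventh chord on D.
With the seventh (C#) in the bass, the chord is in third inversion (figured bass 4/2).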